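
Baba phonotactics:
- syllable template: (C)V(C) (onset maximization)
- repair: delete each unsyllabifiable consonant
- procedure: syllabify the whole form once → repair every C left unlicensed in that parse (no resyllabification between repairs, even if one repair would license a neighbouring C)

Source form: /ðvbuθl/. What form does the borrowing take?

The consonants /ð/, /v/, /l/ cannot be parsed into a legal (C)V(C) syllable (at most one coda consonant is licensed; onsets are limited to one consonant).
Deleting the stranded consonants removes /ð/, /v/, /l/.

buθ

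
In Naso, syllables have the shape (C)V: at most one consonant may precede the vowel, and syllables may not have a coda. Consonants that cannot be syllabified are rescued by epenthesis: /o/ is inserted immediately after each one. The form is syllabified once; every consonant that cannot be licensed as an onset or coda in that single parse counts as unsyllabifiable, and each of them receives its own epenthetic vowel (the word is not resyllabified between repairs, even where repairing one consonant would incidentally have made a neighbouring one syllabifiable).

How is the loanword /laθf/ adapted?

laθofo

Under (C)V, the unsyllabifiable consonants are /θ/, /f/ (no codas are permitted; onsets are limited to one consonant).
Epenthesis after each stranded consonant: /θ/ → /θo/, /f/ → /fo/.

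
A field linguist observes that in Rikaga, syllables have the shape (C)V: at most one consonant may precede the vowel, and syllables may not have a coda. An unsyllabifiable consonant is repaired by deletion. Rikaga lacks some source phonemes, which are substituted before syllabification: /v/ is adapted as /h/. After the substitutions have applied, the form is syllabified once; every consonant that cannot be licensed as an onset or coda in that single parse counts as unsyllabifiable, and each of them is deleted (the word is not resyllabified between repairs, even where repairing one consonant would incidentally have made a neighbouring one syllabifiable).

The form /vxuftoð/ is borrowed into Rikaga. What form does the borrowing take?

Substitution: /v/ → /h/, giving /hxuftoð/.
Under (C)V, the unsyllabifiable consonants are /h/, /f/, /ð/ (no codas are permitted; onsets are limited to one consonant).
Deletion applies to /h/, /f/, /ð/.

xuto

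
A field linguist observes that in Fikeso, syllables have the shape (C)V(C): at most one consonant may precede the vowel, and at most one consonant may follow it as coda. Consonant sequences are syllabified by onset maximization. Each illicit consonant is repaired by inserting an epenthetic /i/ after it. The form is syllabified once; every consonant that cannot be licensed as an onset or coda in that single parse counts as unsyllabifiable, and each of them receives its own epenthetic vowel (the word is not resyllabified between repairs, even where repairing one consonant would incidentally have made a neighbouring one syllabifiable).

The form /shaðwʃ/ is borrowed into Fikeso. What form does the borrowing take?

Under (C)V(C), the unsyllabifiable consonants are /s/, /w/, /ʃ/ (at most one coda consonant is licensed; onsets are limited to one consonant).
Epenthesis after each stranded consonant: /s/ → /si/, /w/ → /wi/, /ʃ/ → /ʃi/.

sihaðwiʃi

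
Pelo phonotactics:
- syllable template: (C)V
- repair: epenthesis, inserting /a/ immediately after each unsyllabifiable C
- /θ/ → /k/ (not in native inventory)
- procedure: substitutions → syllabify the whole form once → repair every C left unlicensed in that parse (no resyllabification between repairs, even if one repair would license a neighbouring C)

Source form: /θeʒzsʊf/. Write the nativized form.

keʒazasʊfa

Substitution: /θ/ → /k/, giving /keʒzsʊf/.
The consonants /ʒ/, /z/, /f/ cannot be parsed into a legal (C)V syllable (no codas are permitted; onsets are limited to one consonant).
Inserting the epenthetic vowel yields /ʒ/ → /ʒa/, /z/ → /za/, /f/ → /fa/.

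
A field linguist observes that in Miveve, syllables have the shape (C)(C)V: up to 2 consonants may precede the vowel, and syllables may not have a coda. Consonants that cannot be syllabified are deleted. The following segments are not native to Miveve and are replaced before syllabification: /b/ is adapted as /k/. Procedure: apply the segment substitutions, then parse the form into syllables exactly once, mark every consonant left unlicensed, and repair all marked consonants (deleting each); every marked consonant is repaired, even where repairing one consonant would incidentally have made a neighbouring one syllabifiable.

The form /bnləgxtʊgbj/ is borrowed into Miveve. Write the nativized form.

Substitution: /b/ → /k/, giving /knləgxtʊgkj/.
Under (C)(C)V, the unsyllabifiable consonants are /k/, /g/, /g/, /k/, /j/ (no codas are permitted; onsets may contain at most 2 consonants).
Each unlicensed consonant is deleted: /k/, /g/, /g/, /k/, /j/.

nləxtʊ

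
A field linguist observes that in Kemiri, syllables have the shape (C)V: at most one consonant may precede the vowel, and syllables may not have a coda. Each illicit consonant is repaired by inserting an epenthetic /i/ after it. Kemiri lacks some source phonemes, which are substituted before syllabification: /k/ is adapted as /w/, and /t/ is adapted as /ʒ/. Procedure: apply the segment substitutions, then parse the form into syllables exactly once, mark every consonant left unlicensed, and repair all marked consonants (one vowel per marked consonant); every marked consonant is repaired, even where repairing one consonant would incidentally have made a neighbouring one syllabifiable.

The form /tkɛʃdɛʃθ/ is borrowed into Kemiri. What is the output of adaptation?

Substitution: /t/ → /ʒ/, /k/ → /w/, giving /ʒwɛʃdɛʃθ/.
The consonants /ʒ/, /ʃ/, /ʃ/, /θ/ cannot be parsed into a legal (C)V syllable (no codas are permitted; onsets are limited to one consonant).
Epenthesis after each stranded consonant: /ʒ/ → /ʒi/, /ʃ/ → /ʃi/, /ʃ/ → /ʃi/, /θ/ → /θi/.

ʒiwɛʃidɛʃiθi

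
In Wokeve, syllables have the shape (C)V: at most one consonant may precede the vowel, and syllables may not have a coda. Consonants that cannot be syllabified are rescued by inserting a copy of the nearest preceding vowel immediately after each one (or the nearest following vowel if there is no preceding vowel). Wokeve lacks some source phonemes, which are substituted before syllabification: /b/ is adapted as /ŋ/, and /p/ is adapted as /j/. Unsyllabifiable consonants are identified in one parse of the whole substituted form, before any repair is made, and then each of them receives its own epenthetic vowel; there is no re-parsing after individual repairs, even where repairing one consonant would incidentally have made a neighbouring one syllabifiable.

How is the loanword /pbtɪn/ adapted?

Substitution: /p/ → /j/, /b/ → /ŋ/, giving /jŋtɪn/.
Syllabifying with onset maximization leaves /j/, /ŋ/, /n/ stranded (no codas are permitted; onsets are limited to one consonant).
Epenthesis after each stranded consonant: /j/ → /jɪ/, /ŋ/ → /ŋɪ/, /n/ → /nɪ/.

jɪŋɪtɪnɪ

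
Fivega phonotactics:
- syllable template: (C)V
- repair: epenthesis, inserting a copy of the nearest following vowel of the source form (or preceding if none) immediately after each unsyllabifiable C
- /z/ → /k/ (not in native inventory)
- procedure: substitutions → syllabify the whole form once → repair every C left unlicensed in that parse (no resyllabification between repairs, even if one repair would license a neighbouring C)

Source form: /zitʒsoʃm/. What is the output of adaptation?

kitoʒosoʃomo

Substitution: /z/ → /k/, giving /kitʒsoʃm/.
The consonants /t/, /ʒ/, /ʃ/, /m/ cannot be parsed into a legal (C)V syllable (no codas are permitted; onsets are limited to one consonant).
Epenthesis after each stranded consonant: /t/ → /to/, /ʒ/ → /ʒo/, /ʃ/ → /ʃo/, /m/ → /mo/.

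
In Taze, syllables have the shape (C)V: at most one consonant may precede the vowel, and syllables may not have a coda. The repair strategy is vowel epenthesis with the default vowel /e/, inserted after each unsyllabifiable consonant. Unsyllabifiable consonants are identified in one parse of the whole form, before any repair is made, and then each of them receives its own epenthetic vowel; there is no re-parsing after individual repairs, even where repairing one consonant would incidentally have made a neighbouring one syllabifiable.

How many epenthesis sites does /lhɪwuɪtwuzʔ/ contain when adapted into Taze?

The unsyllabifiable consonants are /l/, /t/, /z/, /ʔ/; each receives one epenthetic vowel.

4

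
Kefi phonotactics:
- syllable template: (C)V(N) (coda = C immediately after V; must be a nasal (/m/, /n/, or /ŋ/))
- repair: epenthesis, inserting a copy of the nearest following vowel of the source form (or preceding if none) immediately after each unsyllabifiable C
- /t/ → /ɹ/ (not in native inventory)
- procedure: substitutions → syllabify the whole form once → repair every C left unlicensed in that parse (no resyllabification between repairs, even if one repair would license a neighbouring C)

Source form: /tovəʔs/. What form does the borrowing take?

ɹovəʔəsə

Substitution: /t/ → /ɹ/, giving /ɹovəʔs/.
Syllabifying with onset maximization leaves /ʔ/, /s/ stranded (only a nasal (/m/, /n/, or /ŋ/) is licensed in coda position; onsets are limited to one consonant).
Each unlicensed consonant becomes the onset of a new syllable: /ʔ/ → /ʔə/, /s/ → /sə/.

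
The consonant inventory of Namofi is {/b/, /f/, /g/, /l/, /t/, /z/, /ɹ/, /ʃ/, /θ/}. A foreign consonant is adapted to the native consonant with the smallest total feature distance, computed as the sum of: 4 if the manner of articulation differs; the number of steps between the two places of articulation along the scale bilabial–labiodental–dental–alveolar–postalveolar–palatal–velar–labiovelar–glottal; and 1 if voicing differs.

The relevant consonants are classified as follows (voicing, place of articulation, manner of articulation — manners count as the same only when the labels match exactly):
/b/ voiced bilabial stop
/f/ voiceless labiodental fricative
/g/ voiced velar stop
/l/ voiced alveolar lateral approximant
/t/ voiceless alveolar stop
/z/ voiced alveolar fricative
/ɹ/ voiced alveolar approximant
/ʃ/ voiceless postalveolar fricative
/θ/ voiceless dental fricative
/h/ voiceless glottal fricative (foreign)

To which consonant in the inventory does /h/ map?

/ʃ/ is closest: same manner (fricative), place distance 4 (glottal→postalveolar), same voicing; total 4. Next closest is /z/ at distance 6.

ʃ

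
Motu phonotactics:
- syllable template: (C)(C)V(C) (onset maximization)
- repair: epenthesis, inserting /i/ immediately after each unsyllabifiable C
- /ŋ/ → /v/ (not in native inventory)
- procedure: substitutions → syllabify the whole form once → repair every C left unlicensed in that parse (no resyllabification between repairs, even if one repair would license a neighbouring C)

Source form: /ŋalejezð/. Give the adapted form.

valejezði

Substitution: /ŋ/ → /v/, giving /valejezð/.
Under (C)(C)V(C), the unsyllabifiable consonants are /ð/ (at most one coda consonant is licensed; onsets may contain at most 2 consonants).
Epenthesis after each stranded consonant: /ð/ → /ði/.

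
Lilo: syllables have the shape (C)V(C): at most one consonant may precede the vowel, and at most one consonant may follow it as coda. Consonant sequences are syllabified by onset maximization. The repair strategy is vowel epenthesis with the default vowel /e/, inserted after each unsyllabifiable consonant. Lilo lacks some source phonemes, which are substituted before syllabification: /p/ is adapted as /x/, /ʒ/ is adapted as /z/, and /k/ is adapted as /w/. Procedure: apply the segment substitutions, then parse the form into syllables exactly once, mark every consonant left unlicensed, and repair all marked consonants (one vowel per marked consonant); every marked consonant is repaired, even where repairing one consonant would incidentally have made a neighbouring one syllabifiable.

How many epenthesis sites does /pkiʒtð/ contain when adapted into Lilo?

After substitution the input is /xwiztð/.
The unsyllabifiable consonants are /x/, /t/, /ð/; each receives one epenthetic vowel.

3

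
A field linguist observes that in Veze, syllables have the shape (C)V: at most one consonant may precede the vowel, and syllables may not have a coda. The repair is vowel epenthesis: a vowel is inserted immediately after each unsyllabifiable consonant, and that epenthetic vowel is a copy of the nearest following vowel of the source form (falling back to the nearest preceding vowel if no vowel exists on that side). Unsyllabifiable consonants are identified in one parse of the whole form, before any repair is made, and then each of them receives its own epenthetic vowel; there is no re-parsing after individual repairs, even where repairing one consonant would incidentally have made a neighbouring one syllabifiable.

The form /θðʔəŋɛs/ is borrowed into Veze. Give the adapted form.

Under (C)V, the unsyllabifiable consonants are /θ/, /ð/, /s/ (no codas are permitted; onsets are limited to one consonant).
Inserting the epenthetic vowel yields /θ/ → /θə/, /ð/ → /ðə/, /s/ → /sɛ/.

θəðəʔəŋɛsɛ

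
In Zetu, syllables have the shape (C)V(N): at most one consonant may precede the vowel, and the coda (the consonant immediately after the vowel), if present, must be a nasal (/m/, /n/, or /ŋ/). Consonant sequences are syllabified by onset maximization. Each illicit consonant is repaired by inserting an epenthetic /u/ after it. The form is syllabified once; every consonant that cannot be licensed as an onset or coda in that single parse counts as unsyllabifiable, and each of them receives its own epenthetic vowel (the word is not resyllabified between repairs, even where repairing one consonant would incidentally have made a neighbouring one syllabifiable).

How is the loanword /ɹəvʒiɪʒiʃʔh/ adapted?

The consonants /v/, /ʃ/, /ʔ/, /h/ cannot be parsed into a legal (C)V(N) syllable (only a nasal (/m/, /n/, or /ŋ/) is licensed in coda position; onsets are limited to one consonant).
Inserting the epenthetic vowel yields /v/ → /vu/, /ʃ/ → /ʃu/, /ʔ/ → /ʔu/, /h/ → /hu/.

ɹəvuʒiɪʒiʃuʔuhu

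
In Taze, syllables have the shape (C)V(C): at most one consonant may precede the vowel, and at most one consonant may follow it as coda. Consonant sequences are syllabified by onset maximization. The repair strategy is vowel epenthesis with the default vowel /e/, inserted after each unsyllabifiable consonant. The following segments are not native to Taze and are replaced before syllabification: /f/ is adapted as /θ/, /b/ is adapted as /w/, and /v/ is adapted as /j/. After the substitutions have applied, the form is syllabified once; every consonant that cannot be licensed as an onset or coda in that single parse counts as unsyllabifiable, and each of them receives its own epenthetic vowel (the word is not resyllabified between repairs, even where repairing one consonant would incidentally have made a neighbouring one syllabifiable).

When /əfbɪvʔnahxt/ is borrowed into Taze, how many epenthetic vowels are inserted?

3

After substitution the input is /əθwɪjʔnahxt/.
The unsyllabifiable consonants are /ʔ/, /x/, /t/; each receives one epenthetic vowel.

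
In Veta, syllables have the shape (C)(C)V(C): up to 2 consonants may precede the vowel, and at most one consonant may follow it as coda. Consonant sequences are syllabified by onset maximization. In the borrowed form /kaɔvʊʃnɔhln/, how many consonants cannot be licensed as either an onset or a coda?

The consonants /l/, /n/ cannot be parsed into a legal (C)(C)V(C) syllable (at most one coda consonant is licensed; onsets may contain at most 2 consonants).

2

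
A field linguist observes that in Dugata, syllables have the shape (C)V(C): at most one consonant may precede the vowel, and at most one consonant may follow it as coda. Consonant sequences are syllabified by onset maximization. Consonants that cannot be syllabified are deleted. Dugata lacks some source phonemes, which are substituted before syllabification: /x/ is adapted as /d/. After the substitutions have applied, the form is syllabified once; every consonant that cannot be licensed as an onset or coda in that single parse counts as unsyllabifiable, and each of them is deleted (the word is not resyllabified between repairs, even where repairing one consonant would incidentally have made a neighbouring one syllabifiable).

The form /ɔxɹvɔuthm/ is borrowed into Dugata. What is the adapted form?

Substitution: /x/ → /d/, giving /ɔdɹvɔuthm/.
The consonants /ɹ/, /h/, /m/ cannot be parsed into a legal (C)V(C) syllable (at most one coda consonant is licensed; onsets are limited to one consonant).
Each unlicensed consonant is deleted: /ɹ/, /h/, /m/.

ɔdvɔut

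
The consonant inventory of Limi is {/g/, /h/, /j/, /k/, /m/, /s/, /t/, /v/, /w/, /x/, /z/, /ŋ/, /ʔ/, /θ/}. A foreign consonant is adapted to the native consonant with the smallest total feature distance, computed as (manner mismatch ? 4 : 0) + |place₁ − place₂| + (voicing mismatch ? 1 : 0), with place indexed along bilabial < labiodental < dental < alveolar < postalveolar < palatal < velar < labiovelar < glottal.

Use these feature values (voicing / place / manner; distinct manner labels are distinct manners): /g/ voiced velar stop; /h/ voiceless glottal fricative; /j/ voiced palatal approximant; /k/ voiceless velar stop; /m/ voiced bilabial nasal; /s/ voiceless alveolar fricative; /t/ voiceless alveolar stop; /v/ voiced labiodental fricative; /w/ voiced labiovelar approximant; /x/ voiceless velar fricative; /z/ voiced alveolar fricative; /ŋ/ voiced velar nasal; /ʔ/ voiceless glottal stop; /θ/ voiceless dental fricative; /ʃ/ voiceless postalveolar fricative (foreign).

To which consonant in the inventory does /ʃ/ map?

s

/s/ is closest: same manner (fricative), place distance 1 (postalveolar→alveolar), same voicing; total 1. Next closest is /x/ at distance 2.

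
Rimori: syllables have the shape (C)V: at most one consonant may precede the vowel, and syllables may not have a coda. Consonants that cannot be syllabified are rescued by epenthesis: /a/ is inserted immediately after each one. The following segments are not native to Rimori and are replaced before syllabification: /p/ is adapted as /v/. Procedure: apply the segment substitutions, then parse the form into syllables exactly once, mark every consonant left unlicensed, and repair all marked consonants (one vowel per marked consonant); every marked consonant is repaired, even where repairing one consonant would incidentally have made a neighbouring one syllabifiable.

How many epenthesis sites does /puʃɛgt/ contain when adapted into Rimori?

2

After substitution the input is /vuʃɛgt/.
The unsyllabifiable consonants are /g/, /t/; each receives one epenthetic vowel.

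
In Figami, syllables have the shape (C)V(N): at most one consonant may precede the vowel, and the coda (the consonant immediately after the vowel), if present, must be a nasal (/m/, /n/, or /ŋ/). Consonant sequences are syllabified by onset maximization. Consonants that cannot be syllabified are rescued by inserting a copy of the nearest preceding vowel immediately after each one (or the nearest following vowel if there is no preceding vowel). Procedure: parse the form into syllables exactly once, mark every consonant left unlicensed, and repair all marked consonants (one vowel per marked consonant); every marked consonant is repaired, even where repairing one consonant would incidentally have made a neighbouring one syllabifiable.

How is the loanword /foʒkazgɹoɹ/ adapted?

Under (C)V(N), the unsyllabifiable consonants are /ʒ/, /z/, /g/, /ɹ/ (only a nasal (/m/, /n/, or /ŋ/) is licensed in coda position; onsets are limited to one consonant).
Epenthesis after each stranded consonant: /ʒ/ → /ʒo/, /z/ → /za/, /g/ → /ga/, /ɹ/ → /ɹo/.

foʒokazagaɹoɹo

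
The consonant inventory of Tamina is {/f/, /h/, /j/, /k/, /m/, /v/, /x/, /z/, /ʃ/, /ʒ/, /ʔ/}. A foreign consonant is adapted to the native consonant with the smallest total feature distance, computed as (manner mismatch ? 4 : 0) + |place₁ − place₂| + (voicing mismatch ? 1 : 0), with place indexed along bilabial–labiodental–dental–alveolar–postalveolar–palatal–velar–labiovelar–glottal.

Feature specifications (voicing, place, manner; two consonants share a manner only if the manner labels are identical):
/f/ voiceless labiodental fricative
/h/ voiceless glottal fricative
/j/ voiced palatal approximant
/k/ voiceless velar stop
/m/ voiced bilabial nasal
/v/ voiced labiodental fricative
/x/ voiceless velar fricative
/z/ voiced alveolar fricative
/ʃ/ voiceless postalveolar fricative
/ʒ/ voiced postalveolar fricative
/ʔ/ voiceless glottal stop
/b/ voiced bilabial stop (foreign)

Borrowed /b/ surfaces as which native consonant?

m

/m/ is closest: manner differs (stop→nasal, +4), place distance 0 (bilabial→bilabial), same voicing; total 4. Next closest is /v/ at distance 5.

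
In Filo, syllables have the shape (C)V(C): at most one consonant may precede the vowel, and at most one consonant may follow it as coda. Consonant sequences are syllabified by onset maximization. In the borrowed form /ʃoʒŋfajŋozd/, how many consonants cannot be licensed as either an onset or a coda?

The consonants /ŋ/, /d/ cannot be parsed into a legal (C)V(C) syllable (at most one coda consonant is licensed; onsets are limited to one consonant).

2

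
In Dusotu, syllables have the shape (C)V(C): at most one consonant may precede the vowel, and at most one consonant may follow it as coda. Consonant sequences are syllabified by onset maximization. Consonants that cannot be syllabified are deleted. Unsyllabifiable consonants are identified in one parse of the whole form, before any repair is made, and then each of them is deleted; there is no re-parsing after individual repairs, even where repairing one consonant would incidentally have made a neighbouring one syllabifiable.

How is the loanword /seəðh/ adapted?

seəð

Under (C)V(C), the unsyllabifiable consonants are /h/ (at most one coda consonant is licensed; onsets are limited to one consonant).
Deleting the stranded consonants removes /h/.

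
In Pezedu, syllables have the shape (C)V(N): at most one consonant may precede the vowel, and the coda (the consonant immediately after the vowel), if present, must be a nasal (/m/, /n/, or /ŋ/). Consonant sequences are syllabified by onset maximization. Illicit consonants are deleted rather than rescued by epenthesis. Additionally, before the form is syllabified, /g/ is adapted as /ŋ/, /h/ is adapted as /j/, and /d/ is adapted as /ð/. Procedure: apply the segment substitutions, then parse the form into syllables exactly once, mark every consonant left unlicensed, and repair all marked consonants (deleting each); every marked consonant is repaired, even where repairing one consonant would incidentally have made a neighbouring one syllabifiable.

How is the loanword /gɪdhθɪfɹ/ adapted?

Substitution: /g/ → /ŋ/, /d/ → /ð/, /h/ → /j/, giving /ŋɪðjθɪfɹ/.
Syllabifying with onset maximization leaves /ð/, /j/, /f/, /ɹ/ stranded (only a nasal (/m/, /n/, or /ŋ/) is licensed in coda position; onsets are limited to one consonant).
Deletion applies to /ð/, /j/, /f/, /ɹ/.

ŋɪθɪ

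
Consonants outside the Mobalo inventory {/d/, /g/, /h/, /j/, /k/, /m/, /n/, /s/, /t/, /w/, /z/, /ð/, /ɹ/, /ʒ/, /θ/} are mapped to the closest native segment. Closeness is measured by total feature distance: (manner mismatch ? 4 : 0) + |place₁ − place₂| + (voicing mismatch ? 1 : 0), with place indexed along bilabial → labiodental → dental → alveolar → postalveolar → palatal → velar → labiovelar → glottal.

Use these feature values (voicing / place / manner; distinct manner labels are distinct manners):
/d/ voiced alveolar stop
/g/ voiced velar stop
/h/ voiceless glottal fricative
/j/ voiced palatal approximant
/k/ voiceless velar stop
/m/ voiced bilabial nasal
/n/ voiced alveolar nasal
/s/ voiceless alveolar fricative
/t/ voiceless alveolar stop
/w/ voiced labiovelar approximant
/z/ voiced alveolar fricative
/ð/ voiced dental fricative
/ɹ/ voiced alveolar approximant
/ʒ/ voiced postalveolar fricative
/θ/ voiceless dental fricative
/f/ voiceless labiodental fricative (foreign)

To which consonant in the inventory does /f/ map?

/θ/ is closest: same manner (fricative), place distance 1 (labiodental→dental), same voicing; total 1. Next closest is /s/ at distance 2.

θ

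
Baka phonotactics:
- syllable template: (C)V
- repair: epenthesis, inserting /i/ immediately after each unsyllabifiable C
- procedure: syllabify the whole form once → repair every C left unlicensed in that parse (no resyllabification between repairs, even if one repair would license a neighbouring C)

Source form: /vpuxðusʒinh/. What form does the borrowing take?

vipuxiðusiʒinihi

The consonants /v/, /x/, /s/, /n/, /h/ cannot be parsed into a legal (C)V syllable (no codas are permitted; onsets are limited to one consonant).
Each unlicensed consonant becomes the onset of a new syllable: /v/ → /vi/, /x/ → /xi/, /s/ → /si/, /n/ → /ni/, /h/ → /hi/.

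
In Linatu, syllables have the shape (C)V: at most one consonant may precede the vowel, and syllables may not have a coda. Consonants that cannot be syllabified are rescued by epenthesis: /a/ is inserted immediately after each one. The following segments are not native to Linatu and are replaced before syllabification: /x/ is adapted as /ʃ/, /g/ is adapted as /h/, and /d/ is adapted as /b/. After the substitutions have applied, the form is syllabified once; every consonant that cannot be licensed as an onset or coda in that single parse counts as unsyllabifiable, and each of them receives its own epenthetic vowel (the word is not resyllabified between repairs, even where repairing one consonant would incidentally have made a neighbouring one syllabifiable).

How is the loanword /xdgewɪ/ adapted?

Substitution: /x/ → /ʃ/, /d/ → /b/, /g/ → /h/, giving /ʃbhewɪ/.
Under (C)V, the unsyllabifiable consonants are /ʃ/, /b/ (no codas are permitted; onsets are limited to one consonant).
Each unlicensed consonant becomes the onset of a new syllable: /ʃ/ → /ʃa/, /b/ → /ba/.

ʃabahewɪ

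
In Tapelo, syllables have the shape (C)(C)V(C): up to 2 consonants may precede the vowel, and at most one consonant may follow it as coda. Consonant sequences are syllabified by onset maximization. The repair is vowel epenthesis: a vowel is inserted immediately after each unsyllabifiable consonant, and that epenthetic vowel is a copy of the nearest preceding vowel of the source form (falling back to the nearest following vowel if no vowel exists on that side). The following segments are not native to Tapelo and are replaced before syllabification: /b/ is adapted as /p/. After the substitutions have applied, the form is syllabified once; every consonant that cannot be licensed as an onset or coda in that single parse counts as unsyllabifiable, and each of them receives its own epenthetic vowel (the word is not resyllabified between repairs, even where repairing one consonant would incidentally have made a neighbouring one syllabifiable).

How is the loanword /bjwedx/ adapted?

pejwedxe

Substitution: /b/ → /p/, giving /pjwedx/.
Under (C)(C)V(C), the unsyllabifiable consonants are /p/, /x/ (at most one coda consonant is licensed; onsets may contain at most 2 consonants).
Each unlicensed consonant becomes the onset of a new syllable: /p/ → /pe/, /x/ → /xe/.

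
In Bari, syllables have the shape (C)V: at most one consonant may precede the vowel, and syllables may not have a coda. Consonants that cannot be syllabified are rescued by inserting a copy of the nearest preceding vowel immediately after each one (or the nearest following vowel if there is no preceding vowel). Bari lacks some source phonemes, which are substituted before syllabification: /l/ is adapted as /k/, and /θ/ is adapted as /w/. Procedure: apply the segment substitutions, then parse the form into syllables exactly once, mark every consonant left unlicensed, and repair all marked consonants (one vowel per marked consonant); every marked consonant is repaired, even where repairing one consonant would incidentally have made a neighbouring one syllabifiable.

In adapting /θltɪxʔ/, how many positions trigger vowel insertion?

4

After substitution the input is /wktɪxʔ/.
The unsyllabifiable consonants are /w/, /k/, /x/, /ʔ/; each receives one epenthetic vowel.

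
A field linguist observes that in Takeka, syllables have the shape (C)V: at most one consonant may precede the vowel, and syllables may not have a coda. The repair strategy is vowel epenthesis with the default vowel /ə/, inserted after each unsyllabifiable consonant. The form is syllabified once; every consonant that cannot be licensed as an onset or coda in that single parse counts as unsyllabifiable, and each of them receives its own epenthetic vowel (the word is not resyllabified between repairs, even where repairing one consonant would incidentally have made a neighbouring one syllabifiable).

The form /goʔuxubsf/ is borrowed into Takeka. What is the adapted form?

Under (C)V, the unsyllabifiable consonants are /b/, /s/, /f/ (no codas are permitted; onsets are limited to one consonant).
Inserting the epenthetic vowel yields /b/ → /bə/, /s/ → /sə/, /f/ → /fə/.

goʔuxubəsəfə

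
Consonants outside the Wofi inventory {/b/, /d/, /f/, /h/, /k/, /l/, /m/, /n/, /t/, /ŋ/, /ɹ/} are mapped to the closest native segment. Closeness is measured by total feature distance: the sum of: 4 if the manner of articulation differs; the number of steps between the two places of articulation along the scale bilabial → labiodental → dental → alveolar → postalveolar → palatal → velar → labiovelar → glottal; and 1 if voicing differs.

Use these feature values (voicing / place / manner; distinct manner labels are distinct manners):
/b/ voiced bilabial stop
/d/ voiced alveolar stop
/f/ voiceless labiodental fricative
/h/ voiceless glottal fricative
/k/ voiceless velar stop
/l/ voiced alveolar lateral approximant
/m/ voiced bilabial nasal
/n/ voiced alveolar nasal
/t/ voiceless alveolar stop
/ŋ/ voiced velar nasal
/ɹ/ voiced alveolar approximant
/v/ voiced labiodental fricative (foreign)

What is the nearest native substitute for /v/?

/f/ is closest: same manner (fricative), place distance 0 (labiodental→labiodental), voicing differs (+1); total 1. Next closest is /b/ at distance 5.

f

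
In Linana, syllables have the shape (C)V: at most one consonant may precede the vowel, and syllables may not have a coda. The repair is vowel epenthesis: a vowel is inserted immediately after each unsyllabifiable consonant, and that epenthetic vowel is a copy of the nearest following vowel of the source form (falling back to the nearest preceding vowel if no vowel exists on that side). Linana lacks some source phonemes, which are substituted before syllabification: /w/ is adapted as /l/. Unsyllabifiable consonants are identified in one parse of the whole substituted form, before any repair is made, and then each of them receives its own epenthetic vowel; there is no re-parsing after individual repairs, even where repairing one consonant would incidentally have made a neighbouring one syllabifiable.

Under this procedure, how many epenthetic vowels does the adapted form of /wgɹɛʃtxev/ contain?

5

After substitution the input is /lgɹɛʃtxev/.
The unsyllabifiable consonants are /l/, /g/, /ʃ/, /t/, /v/; each receives one epenthetic vowel.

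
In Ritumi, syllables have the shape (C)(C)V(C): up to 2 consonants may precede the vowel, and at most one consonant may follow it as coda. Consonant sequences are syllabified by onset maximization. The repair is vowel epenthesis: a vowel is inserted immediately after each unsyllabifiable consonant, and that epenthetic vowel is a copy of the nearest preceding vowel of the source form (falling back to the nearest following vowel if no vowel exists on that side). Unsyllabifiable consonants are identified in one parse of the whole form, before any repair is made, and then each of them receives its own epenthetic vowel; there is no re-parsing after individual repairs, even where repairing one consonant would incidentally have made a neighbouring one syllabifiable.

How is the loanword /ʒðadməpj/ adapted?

Syllabifying with onset maximization leaves /j/ stranded (at most one coda consonant is licensed; onsets may contain at most 2 consonants).
Epenthesis after each stranded consonant: /j/ → /jə/.

ʒðadməpjə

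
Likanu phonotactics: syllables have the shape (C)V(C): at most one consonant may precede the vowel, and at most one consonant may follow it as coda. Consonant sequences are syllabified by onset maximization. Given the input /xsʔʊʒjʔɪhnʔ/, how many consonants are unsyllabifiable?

5

Syllabifying with onset maximization leaves /x/, /s/, /j/, /n/, /ʔ/ stranded (at most one coda consonant is licensed; onsets are limited to one consonant).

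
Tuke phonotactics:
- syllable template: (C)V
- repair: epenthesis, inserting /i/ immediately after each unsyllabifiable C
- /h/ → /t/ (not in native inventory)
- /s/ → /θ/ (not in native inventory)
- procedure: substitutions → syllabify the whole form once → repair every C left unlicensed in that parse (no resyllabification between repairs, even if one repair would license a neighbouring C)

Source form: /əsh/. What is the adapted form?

əθiti

Substitution: /s/ → /θ/, /h/ → /t/, giving /əθt/.
The consonants /θ/, /t/ cannot be parsed into a legal (C)V syllable (no codas are permitted; onsets are limited to one consonant).
Inserting the epenthetic vowel yields /θ/ → /θi/, /t/ → /ti/.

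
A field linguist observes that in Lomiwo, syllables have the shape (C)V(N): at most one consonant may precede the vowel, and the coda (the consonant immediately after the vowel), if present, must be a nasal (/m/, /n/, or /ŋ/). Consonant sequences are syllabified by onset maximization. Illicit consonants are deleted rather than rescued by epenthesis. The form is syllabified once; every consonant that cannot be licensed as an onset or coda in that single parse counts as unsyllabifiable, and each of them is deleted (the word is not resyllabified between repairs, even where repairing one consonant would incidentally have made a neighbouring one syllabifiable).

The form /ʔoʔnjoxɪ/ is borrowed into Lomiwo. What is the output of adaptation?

ʔojoxɪ

Under (C)V(N), the unsyllabifiable consonants are /ʔ/, /n/ (only a nasal (/m/, /n/, or /ŋ/) is licensed in coda position; onsets are limited to one consonant).
Deletion applies to /ʔ/, /n/.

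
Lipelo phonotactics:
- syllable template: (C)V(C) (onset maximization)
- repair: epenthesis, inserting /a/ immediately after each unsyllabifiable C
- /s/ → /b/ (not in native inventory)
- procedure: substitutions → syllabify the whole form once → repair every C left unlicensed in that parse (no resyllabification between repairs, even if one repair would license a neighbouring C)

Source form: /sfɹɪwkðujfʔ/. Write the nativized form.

bafaɹɪwkaðujfaʔa

Substitution: /s/ → /b/, giving /bfɹɪwkðujfʔ/.
Under (C)V(C), the unsyllabifiable consonants are /b/, /f/, /k/, /f/, /ʔ/ (at most one coda consonant is licensed; onsets are limited to one consonant).
Inserting the epenthetic vowel yields /b/ → /ba/, /f/ → /fa/, /k/ → /ka/, /f/ → /fa/, /ʔ/ → /ʔa/.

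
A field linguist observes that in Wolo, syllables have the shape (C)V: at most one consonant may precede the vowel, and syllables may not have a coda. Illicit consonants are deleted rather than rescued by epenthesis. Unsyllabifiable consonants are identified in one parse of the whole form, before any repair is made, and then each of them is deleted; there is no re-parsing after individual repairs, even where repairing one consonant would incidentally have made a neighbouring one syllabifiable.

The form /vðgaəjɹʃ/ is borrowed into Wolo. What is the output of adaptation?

gaə

The consonants /v/, /ð/, /j/, /ɹ/, /ʃ/ cannot be parsed into a legal (C)V syllable (no codas are permitted; onsets are limited to one consonant).
Deletion applies to /v/, /ð/, /j/, /ɹ/, /ʃ/.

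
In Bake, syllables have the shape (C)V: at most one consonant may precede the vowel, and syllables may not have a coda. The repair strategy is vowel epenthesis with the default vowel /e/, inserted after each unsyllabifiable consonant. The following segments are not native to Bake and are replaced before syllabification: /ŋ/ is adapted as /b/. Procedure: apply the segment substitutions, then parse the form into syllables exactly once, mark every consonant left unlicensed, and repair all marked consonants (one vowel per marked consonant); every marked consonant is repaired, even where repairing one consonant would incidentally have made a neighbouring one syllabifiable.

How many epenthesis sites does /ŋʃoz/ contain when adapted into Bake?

After substitution the input is /bʃoz/.
The unsyllabifiable consonants are /b/, /z/; each receives one epenthetic vowel.

2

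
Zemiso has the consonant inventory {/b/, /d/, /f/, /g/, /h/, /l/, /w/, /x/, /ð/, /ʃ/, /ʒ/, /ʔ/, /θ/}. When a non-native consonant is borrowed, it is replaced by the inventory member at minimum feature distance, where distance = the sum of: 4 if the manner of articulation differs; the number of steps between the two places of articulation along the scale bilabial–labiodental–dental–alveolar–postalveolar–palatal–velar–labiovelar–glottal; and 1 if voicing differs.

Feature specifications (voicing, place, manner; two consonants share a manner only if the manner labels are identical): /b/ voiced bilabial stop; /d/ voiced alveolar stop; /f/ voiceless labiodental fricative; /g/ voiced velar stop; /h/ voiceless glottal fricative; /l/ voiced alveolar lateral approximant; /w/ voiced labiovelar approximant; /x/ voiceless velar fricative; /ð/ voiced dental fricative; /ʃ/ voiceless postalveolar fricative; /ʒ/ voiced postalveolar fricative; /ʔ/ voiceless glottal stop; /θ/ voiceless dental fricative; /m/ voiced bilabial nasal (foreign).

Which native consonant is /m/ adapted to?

b

/b/ is closest: manner differs (nasal→stop, +4), place distance 0 (bilabial→bilabial), same voicing; total 4. Next closest is /f/ at distance 6.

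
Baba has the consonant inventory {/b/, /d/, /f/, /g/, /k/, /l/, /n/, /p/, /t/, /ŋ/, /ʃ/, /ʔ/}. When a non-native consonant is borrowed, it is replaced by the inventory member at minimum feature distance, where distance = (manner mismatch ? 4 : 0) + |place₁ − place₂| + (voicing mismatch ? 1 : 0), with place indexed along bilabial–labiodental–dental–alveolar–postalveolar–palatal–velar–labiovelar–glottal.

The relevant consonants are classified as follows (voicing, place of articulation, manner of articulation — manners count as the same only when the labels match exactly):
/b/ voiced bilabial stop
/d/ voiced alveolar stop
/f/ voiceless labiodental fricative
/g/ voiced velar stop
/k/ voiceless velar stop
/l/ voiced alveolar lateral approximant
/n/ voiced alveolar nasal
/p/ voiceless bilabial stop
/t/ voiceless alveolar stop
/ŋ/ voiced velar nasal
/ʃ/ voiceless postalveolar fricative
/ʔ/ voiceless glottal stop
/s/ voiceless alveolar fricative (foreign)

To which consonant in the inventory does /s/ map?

ʃ

/ʃ/ is closest: same manner (fricative), place distance 1 (alveolar→postalveolar), same voicing; total 1. Next closest is /f/ at distance 2.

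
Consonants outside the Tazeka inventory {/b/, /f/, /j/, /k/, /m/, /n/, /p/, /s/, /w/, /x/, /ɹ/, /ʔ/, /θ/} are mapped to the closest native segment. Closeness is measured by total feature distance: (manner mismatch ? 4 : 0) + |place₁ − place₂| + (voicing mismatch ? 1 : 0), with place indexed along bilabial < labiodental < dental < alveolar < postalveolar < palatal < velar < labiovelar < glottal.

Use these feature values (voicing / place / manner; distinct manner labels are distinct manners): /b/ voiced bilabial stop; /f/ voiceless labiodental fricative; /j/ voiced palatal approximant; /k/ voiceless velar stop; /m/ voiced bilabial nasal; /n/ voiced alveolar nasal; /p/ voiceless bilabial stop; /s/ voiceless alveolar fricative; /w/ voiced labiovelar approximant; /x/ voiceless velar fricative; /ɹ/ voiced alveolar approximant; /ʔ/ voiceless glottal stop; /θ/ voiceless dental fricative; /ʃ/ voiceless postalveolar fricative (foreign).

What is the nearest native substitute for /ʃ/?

s

/s/ is closest: same manner (fricative), place distance 1 (postalveolar→alveolar), same voicing; total 1. Next closest is /x/ at distance 2.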